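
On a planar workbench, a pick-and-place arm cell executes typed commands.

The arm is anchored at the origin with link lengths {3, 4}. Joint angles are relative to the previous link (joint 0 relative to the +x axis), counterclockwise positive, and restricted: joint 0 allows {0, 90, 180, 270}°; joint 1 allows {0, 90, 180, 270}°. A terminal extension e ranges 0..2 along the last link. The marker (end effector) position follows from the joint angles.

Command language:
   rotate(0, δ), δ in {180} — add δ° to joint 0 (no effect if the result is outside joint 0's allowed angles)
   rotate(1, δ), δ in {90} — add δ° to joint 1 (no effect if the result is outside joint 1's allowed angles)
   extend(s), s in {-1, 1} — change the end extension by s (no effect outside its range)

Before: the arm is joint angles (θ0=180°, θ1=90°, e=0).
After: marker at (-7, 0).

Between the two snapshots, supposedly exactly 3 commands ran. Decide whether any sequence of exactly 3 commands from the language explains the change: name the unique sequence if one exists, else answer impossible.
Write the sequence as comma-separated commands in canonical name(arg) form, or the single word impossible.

initial: joint angles (θ0=180°, θ1=90°, e=0)
step 1 (rotate(1, 90)): joint angles (θ0=180°, θ1=180°, e=0)
step 2 (rotate(1, 90)): joint angles (θ0=180°, θ1=270°, e=0)
step 3 (rotate(1, 90)): joint angles (θ0=180°, θ1=0°, e=0)
no rival 3-sequence matches.

rotate(1, 90), rotate(1, 90), rotate(1, 90)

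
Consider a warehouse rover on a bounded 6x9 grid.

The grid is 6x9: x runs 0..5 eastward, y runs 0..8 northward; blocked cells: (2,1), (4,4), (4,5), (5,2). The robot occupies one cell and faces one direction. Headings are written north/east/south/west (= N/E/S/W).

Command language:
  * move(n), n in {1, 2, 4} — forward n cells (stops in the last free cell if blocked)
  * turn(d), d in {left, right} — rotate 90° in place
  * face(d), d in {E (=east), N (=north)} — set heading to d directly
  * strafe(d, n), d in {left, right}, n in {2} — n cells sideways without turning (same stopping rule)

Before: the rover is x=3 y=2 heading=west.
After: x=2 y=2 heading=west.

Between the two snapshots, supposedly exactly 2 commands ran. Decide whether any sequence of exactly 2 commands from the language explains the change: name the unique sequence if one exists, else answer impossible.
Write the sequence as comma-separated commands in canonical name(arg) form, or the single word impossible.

key: heading stays W — no command in the sequence turns
initial: x=3 y=2 heading=west
[1] after move(1): x=2 y=2 heading=west
[2] after strafe(left, 2): x=2 y=2 heading=west
no other 2-command option fits: unique.

move(1), strafe(left, 2)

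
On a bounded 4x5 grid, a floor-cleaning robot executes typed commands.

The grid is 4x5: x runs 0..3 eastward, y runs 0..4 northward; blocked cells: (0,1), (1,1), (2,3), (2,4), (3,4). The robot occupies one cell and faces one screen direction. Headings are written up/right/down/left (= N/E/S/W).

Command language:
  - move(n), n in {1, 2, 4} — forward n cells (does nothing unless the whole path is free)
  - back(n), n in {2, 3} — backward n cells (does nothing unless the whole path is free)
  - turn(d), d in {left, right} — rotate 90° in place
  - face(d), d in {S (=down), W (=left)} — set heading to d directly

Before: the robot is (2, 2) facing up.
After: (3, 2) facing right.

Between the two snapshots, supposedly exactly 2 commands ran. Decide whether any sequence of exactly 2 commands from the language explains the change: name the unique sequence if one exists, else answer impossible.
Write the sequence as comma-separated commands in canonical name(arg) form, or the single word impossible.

turn(right), move(1)

key: cell and facing (now E) both changed — the 2 commands mix motion and turning
start: (2, 2) facing up
step 1 (turn(right)): (2, 2) facing right
step 2 (move(1)): (3, 2) facing right
no rival 2-sequence matches.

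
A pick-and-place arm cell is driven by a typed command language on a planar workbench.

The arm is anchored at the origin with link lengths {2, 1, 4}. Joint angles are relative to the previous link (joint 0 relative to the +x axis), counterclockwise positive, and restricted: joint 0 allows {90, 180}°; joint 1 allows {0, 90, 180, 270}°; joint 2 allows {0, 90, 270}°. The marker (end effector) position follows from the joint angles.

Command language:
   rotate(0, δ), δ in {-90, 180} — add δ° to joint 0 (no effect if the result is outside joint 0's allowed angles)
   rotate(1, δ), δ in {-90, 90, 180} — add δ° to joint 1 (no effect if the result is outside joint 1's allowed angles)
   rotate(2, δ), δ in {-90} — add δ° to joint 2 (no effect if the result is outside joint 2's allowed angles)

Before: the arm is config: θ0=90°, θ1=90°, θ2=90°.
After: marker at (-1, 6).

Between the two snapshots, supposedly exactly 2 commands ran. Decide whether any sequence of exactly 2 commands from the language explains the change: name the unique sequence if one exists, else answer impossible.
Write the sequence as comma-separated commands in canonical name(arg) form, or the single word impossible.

t0: config: θ0=90°, θ1=90°, θ2=90°
[1] after rotate(2, -90): config: θ0=90°, θ1=90°, θ2=0°
[2] after rotate(2, -90): config: θ0=90°, θ1=90°, θ2=270°
uniquely the one of 36 2-step routes that fits.

rotate(2, -90), rotate(2, -90)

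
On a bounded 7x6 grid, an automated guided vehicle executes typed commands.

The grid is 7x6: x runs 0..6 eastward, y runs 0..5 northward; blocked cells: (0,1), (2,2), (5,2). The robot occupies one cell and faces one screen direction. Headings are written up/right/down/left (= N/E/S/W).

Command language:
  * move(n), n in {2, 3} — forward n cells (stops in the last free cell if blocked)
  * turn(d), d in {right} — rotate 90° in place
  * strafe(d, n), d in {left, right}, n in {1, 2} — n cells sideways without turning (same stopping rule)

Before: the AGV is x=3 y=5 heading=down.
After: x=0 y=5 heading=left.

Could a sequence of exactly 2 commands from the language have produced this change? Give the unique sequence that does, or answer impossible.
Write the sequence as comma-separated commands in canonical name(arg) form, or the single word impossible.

key: cell and facing (now W) both changed — the 2 commands mix motion and turning
from: x=3 y=5 heading=down
t=1 turn(right) ⇒ x=3 y=5 heading=left
t=2 move(3) ⇒ x=0 y=5 heading=left
no other 2-command option fits: unique.

turn(right), move(3)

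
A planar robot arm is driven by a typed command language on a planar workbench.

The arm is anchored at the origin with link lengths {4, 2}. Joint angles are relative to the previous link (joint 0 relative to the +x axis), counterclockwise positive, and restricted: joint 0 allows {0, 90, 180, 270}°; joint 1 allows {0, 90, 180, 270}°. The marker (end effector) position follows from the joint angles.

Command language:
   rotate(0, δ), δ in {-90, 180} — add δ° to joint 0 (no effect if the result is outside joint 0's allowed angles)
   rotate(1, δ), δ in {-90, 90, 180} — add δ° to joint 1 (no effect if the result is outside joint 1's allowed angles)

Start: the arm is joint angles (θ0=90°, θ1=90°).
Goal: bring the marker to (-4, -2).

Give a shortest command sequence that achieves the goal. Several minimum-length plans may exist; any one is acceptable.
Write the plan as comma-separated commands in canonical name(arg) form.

rotate(0, 180), rotate(0, -90)

from: joint angles (θ0=90°, θ1=90°)
1. rotate(0, 180) → joint angles (θ0=270°, θ1=90°)
2. rotate(0, -90) → joint angles (θ0=180°, θ1=90°)
nothing shorter than 2 reaches the goal.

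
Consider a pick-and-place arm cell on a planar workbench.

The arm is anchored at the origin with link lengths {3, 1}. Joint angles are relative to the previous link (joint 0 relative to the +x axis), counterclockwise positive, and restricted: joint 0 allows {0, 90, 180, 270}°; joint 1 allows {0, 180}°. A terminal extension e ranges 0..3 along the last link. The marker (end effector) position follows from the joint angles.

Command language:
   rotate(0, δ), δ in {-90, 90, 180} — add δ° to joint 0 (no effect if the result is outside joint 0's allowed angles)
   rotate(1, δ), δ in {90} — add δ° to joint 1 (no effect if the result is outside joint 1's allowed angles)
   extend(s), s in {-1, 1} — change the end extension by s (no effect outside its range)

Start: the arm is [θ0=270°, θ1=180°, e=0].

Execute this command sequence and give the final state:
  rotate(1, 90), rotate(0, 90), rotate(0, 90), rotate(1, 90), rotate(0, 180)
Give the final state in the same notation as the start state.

[θ0=270°, θ1=180°, e=0]

from: [θ0=270°, θ1=180°, e=0]
step 1 (rotate(1, 90)): [θ0=270°, θ1=180°, e=0]
step 2 (rotate(0, 90)): [θ0=0°, θ1=180°, e=0]
step 3 (rotate(0, 90)): [θ0=90°, θ1=180°, e=0]
step 4 (rotate(1, 90)): [θ0=90°, θ1=180°, e=0]
step 5 (rotate(0, 180)): [θ0=270°, θ1=180°, e=0]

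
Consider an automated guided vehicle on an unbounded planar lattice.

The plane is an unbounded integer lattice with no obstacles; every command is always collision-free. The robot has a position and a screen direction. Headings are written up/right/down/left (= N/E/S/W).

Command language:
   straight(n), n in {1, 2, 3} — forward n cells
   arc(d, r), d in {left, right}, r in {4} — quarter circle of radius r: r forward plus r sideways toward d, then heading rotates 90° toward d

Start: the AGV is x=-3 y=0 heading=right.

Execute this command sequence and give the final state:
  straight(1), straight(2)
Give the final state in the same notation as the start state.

x=0 y=0 heading=right

t0: x=-3 y=0 heading=right
1. straight(1) → x=-2 y=0 heading=right
2. straight(2) → x=0 y=0 heading=right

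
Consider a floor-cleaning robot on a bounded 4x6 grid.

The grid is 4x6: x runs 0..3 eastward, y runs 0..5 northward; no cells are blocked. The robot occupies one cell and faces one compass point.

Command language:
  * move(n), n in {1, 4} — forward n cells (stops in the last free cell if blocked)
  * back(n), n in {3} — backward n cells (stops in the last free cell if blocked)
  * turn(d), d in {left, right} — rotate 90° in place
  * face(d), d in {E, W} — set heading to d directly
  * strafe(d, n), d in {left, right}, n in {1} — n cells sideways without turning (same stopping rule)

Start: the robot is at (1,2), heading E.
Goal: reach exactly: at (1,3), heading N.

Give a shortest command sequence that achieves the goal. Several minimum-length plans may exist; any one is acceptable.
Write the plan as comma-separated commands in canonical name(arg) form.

turn(left), move(1)

start: at (1,2), heading E
t=1 turn(left) ⇒ at (1,2), heading N
t=2 move(1) ⇒ at (1,3), heading N
no 1-step plan works, so 2 is optimal.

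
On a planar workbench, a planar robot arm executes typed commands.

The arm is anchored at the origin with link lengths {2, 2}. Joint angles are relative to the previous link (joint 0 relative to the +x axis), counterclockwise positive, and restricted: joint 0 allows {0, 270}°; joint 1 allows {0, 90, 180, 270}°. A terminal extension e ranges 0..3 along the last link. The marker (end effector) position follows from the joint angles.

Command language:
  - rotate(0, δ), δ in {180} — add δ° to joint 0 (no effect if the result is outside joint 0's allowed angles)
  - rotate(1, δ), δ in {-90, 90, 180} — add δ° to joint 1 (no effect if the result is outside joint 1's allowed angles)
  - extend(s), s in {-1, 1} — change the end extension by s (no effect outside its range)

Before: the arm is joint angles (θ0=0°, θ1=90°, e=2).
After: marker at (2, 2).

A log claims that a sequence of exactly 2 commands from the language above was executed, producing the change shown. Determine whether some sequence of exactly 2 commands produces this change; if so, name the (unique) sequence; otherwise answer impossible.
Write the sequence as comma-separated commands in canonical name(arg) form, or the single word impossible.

extend(-1), extend(-1)

start: joint angles (θ0=0°, θ1=90°, e=2)
step 1 (extend(-1)): joint angles (θ0=0°, θ1=90°, e=1)
step 2 (extend(-1)): joint angles (θ0=0°, θ1=90°, e=0)
no other 2-command option fits: unique.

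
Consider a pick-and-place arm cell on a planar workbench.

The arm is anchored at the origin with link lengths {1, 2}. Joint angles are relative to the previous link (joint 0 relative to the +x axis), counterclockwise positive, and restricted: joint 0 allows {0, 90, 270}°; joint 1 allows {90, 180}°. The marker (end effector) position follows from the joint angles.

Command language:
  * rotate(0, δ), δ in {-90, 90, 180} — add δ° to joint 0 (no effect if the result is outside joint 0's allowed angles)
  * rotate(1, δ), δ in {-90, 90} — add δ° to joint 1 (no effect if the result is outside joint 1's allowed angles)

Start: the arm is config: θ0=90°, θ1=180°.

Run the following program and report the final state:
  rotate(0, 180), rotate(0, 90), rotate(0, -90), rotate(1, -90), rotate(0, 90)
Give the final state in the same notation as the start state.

config: θ0=0°, θ1=90°

initial: config: θ0=90°, θ1=180°
[1] after rotate(0, 180): config: θ0=270°, θ1=180°
[2] after rotate(0, 90): config: θ0=0°, θ1=180°
[3] after rotate(0, -90): config: θ0=270°, θ1=180°
[4] after rotate(1, -90): config: θ0=270°, θ1=90°
[5] after rotate(0, 90): config: θ0=0°, θ1=90°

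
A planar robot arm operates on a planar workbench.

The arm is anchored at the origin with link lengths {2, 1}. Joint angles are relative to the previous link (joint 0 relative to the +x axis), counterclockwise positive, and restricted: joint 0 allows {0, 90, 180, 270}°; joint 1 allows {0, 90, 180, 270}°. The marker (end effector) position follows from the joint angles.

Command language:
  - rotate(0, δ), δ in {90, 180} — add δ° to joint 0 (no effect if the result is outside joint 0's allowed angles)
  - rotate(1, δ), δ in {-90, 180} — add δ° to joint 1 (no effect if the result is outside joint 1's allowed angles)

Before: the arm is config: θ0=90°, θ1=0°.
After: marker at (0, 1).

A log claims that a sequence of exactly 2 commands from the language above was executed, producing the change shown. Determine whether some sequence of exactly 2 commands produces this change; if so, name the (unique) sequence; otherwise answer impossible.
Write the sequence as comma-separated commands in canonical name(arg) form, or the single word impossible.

from: config: θ0=90°, θ1=0°
step 1 (rotate(1, -90)): config: θ0=90°, θ1=270°
step 2 (rotate(1, -90)): config: θ0=90°, θ1=180°
no rival 2-sequence matches.

rotate(1, -90), rotate(1, -90)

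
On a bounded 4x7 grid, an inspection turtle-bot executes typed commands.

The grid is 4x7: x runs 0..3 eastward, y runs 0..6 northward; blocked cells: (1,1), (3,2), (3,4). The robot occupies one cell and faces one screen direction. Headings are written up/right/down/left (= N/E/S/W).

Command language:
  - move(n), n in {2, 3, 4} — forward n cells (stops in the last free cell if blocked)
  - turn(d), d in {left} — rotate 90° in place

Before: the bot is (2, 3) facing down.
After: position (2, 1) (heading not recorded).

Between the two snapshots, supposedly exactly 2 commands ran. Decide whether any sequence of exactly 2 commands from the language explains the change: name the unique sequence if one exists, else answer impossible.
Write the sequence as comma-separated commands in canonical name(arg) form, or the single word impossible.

move(2), turn(left)

key: order matters: swapping move(2) and turn(left) lands elsewhere
t0: (2, 3) facing down
t=1 move(2) ⇒ (2, 1) facing down
t=2 turn(left) ⇒ (2, 1) facing right
no other 2-command option fits: unique.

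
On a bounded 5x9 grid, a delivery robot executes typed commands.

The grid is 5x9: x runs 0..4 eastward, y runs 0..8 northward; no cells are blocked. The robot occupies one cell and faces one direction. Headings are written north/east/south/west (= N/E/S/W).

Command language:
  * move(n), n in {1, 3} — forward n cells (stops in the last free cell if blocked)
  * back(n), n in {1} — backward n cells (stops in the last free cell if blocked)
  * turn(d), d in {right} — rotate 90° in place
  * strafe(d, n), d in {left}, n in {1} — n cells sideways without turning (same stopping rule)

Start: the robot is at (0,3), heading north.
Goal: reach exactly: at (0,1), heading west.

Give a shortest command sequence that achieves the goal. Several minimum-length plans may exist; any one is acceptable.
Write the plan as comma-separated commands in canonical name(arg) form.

move(1), turn(right), turn(right), move(3), turn(right)

start: at (0,3), heading north
1. move(1) → at (0,4), heading north
2. turn(right) → at (0,4), heading east
3. turn(right) → at (0,4), heading south
4. move(3) → at (0,1), heading south
5. turn(right) → at (0,1), heading west
shorter routes all fall short; 5 is best.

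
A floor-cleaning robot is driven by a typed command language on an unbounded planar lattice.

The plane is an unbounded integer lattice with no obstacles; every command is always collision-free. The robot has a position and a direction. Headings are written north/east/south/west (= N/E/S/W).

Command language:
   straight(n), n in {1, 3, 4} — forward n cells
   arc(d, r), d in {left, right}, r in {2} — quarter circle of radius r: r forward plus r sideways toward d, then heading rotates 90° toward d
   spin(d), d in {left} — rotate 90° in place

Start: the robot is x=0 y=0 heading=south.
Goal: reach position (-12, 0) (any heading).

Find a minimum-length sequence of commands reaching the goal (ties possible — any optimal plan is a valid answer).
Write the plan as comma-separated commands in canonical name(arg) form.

arc(right, 2), straight(4), straight(4), arc(right, 2)

begin: x=0 y=0 heading=south
step 1 (arc(right, 2)): x=-2 y=-2 heading=west
step 2 (straight(4)): x=-6 y=-2 heading=west
step 3 (straight(4)): x=-10 y=-2 heading=west
step 4 (arc(right, 2)): x=-12 y=0 heading=north
minimal: 4 command(s), checked below 4.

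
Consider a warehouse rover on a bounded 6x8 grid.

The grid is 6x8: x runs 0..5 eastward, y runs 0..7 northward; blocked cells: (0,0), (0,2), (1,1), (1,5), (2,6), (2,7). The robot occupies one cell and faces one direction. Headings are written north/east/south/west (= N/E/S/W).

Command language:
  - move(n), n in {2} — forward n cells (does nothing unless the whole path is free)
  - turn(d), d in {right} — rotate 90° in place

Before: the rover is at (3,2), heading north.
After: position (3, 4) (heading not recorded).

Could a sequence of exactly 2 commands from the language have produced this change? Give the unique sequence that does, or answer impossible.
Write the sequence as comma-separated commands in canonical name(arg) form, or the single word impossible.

move(2), turn(right)

key: order matters: swapping move(2) and turn(right) lands elsewhere
begin: at (3,2), heading north
1. move(2) → at (3,4), heading north
2. turn(right) → at (3,4), heading east
uniquely the one of 4 2-step routes that fits.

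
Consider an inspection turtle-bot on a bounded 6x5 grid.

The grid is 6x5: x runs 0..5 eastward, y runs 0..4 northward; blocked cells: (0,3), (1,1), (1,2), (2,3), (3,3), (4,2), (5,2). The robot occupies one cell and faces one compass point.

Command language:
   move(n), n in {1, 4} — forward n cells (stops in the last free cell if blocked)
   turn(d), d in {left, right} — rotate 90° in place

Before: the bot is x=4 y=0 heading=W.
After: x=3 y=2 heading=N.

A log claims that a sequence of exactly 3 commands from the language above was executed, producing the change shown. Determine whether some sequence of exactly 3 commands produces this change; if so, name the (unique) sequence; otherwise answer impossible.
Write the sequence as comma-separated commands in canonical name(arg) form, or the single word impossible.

key: position moved to (3,2) AND the heading swung to N — translation plus rotation needed
start: x=4 y=0 heading=W
1. move(1) → x=3 y=0 heading=W
2. turn(right) → x=3 y=0 heading=N
3. move(4) → x=3 y=2 heading=N
no other 3-command option fits: unique.

move(1), turn(right), move(4)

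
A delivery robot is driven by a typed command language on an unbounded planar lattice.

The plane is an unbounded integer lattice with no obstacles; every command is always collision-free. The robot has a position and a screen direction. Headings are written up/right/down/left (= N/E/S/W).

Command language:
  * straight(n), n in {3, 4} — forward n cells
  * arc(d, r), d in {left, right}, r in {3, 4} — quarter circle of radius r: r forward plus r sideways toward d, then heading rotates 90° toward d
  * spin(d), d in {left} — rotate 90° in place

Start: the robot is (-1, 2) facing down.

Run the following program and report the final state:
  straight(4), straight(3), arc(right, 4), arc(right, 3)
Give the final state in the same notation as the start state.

initial: (-1, 2) facing down
step 1 (straight(4)): (-1, -2) facing down
step 2 (straight(3)): (-1, -5) facing down
step 3 (arc(right, 4)): (-5, -9) facing left
step 4 (arc(right, 3)): (-8, -6) facing up

(-8, -6) facing up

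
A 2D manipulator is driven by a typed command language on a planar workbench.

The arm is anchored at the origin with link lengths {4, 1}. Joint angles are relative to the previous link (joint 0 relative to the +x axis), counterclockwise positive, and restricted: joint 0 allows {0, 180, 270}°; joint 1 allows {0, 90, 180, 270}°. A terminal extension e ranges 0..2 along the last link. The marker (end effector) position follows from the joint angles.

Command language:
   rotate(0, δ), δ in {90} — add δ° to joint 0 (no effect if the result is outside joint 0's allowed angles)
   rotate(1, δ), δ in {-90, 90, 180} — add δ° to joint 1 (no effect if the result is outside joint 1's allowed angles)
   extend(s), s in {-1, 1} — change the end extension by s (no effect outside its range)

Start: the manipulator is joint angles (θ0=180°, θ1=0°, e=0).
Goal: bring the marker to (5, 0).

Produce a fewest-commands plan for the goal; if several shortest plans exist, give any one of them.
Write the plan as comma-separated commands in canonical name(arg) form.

initial: joint angles (θ0=180°, θ1=0°, e=0)
1. rotate(0, 90) → joint angles (θ0=270°, θ1=0°, e=0)
2. rotate(0, 90) → joint angles (θ0=0°, θ1=0°, e=0)
minimal: 2 command(s), checked below 2.

rotate(0, 90), rotate(0, 90)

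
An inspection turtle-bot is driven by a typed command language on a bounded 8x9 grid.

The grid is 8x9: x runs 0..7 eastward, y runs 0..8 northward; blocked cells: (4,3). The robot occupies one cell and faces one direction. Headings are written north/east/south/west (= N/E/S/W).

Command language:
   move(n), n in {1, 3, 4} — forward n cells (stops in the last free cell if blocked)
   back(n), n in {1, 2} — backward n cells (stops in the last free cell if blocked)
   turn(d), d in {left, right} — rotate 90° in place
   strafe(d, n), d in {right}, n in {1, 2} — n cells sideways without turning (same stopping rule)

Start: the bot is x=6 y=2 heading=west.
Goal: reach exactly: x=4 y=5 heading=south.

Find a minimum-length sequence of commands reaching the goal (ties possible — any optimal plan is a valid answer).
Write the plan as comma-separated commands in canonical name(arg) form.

from: x=6 y=2 heading=west
1. strafe(right, 1) → x=6 y=3 heading=west
2. strafe(right, 2) → x=6 y=5 heading=west
3. turn(left) → x=6 y=5 heading=south
4. strafe(right, 2) → x=4 y=5 heading=south
minimal: 4 command(s), checked below 4.

strafe(right, 1), strafe(right, 2), turn(left), strafe(right, 2)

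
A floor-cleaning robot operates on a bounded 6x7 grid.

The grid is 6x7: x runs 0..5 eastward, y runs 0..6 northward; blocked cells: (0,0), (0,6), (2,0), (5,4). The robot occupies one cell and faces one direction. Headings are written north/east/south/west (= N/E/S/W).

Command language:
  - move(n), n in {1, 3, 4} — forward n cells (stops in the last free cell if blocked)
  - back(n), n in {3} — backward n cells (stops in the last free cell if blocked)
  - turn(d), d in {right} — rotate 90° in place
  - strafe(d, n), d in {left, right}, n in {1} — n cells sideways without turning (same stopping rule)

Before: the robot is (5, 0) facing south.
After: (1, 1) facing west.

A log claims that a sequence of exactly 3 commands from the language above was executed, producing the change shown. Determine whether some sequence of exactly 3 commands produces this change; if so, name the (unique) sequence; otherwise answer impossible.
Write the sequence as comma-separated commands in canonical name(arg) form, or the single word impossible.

turn(right), strafe(right, 1), move(4)

key: running move(4) before turn(right) would end elsewhere — order is forced
begin: (5, 0) facing south
1. turn(right) → (5, 0) facing west
2. strafe(right, 1) → (5, 1) facing west
3. move(4) → (1, 1) facing west
no other 3-command option fits: unique.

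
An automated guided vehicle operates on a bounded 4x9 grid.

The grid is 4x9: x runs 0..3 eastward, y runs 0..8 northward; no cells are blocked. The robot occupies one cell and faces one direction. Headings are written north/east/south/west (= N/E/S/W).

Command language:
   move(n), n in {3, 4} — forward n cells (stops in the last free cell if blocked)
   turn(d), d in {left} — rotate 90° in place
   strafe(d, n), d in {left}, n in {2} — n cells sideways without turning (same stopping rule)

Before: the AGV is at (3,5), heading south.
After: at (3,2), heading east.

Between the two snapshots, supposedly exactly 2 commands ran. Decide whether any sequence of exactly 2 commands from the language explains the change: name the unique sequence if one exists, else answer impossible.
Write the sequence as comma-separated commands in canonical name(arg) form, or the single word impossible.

key: cell and facing (now E) both changed — the 2 commands mix motion and turning
from: at (3,5), heading south
step 1 (move(3)): at (3,2), heading south
step 2 (turn(left)): at (3,2), heading east
uniquely the one of 16 2-step routes that fits.

move(3), turn(left)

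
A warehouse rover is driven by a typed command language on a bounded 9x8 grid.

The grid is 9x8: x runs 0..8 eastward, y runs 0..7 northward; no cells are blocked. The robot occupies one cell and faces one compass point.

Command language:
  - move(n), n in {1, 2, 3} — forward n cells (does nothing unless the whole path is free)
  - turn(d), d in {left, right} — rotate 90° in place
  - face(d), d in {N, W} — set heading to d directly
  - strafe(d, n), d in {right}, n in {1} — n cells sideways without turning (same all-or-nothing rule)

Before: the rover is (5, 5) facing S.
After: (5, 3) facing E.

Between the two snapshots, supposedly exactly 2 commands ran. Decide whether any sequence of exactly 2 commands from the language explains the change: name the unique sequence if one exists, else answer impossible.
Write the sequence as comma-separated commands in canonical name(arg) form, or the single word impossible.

move(2), turn(left)

key: cell and facing (now E) both changed — the 2 commands mix motion and turning
start: (5, 5) facing S
step 1 (move(2)): (5, 3) facing S
step 2 (turn(left)): (5, 3) facing E
no rival 2-sequence matches.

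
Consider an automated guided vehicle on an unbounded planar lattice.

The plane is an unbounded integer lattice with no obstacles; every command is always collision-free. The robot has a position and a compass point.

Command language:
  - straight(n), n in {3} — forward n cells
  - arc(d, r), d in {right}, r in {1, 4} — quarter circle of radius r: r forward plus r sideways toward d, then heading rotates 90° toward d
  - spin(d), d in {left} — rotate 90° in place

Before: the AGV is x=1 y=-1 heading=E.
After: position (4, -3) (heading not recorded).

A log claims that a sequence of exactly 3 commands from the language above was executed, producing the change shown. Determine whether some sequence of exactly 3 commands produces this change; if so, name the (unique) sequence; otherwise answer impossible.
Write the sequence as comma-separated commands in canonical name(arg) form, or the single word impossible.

key: order matters: swapping straight(3) and arc(right, 1) lands elsewhere
initial: x=1 y=-1 heading=E
1. straight(3) → x=4 y=-1 heading=E
2. arc(right, 1) → x=5 y=-2 heading=S
3. arc(right, 1) → x=4 y=-3 heading=W
uniquely the one of 64 3-step routes that fits.

straight(3), arc(right, 1), arc(right, 1)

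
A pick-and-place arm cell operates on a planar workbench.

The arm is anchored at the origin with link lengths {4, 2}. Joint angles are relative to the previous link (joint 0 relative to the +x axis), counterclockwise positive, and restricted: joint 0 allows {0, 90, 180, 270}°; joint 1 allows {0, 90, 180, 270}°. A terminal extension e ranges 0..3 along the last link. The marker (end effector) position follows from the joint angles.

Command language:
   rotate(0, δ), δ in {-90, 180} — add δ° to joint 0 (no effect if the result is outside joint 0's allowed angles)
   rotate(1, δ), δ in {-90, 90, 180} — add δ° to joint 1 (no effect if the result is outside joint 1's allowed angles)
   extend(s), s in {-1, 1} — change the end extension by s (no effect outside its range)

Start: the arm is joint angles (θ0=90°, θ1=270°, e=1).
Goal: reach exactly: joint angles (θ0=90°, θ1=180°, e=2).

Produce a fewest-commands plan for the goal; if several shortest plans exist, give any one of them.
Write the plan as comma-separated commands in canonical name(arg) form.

rotate(1, -90), extend(1)

begin: joint angles (θ0=90°, θ1=270°, e=1)
[1] after rotate(1, -90): joint angles (θ0=90°, θ1=180°, e=1)
[2] after extend(1): joint angles (θ0=90°, θ1=180°, e=2)
no 1-step plan works, so 2 is optimal.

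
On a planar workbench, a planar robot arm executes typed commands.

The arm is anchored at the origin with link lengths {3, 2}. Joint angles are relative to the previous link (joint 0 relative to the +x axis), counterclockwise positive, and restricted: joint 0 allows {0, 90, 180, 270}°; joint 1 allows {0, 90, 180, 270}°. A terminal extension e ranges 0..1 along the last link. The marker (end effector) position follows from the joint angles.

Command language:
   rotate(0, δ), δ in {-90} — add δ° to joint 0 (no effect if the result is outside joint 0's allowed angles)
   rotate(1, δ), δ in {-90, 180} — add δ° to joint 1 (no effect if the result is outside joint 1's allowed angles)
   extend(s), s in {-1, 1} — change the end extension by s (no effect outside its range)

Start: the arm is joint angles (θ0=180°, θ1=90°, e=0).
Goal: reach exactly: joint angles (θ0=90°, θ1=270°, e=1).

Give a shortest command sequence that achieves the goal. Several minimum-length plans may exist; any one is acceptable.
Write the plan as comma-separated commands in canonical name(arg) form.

rotate(0, -90), rotate(1, 180), extend(1)

begin: joint angles (θ0=180°, θ1=90°, e=0)
step 1 (rotate(0, -90)): joint angles (θ0=90°, θ1=90°, e=0)
step 2 (rotate(1, 180)): joint angles (θ0=90°, θ1=270°, e=0)
step 3 (extend(1)): joint angles (θ0=90°, θ1=270°, e=1)
shorter routes all fall short; 3 is best.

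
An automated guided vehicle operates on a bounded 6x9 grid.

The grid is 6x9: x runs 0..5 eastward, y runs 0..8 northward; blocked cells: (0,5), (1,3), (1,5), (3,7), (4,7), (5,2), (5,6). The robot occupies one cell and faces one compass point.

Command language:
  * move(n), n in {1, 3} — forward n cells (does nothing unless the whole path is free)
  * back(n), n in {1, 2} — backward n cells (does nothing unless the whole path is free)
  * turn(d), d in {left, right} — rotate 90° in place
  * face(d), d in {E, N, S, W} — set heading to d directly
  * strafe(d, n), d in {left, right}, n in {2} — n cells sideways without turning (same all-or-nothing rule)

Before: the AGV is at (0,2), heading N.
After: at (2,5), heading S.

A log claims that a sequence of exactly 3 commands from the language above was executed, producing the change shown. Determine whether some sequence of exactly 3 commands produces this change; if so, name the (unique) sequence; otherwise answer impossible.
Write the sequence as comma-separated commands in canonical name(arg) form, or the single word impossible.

key: position moved to (2,5) AND the heading swung to S — translation plus rotation needed
begin: at (0,2), heading N
[1] after strafe(right, 2): at (2,2), heading N
[2] after move(3): at (2,5), heading N
[3] after face(S): at (2,5), heading S
all 1728 alternatives checked — unique.

strafe(right, 2), move(3), face(S)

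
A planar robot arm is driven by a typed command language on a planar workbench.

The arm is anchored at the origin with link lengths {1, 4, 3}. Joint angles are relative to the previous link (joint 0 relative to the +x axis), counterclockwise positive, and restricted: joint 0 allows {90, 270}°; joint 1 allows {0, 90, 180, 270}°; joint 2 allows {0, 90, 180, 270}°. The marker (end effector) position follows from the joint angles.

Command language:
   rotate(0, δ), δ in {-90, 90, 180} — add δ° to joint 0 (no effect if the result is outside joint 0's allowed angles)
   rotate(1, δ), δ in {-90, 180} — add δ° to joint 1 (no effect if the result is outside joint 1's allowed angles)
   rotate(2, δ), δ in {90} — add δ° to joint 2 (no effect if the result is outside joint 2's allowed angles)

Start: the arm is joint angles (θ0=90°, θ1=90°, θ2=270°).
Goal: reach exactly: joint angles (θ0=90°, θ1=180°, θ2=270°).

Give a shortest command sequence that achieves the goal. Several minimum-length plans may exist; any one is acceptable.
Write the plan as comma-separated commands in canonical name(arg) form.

start: joint angles (θ0=90°, θ1=90°, θ2=270°)
step 1 (rotate(1, -90)): joint angles (θ0=90°, θ1=0°, θ2=270°)
step 2 (rotate(1, 180)): joint angles (θ0=90°, θ1=180°, θ2=270°)
minimal: 2 command(s), checked below 2.

rotate(1, -90), rotate(1, 180)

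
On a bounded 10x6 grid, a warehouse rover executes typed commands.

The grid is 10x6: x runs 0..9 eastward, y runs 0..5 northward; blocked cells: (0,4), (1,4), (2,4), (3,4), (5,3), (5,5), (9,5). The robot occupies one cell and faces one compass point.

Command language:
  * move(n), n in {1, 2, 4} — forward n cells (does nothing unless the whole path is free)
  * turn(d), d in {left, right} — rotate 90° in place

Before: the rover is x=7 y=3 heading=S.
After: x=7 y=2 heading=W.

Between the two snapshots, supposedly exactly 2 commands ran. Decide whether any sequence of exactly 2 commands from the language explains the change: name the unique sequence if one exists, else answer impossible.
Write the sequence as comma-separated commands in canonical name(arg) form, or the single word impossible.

key: cell and facing (now W) both changed — the 2 commands mix motion and turning
start: x=7 y=3 heading=S
t=1 move(1) ⇒ x=7 y=2 heading=S
t=2 turn(right) ⇒ x=7 y=2 heading=W
no other 2-command option fits: unique.

move(1), turn(right)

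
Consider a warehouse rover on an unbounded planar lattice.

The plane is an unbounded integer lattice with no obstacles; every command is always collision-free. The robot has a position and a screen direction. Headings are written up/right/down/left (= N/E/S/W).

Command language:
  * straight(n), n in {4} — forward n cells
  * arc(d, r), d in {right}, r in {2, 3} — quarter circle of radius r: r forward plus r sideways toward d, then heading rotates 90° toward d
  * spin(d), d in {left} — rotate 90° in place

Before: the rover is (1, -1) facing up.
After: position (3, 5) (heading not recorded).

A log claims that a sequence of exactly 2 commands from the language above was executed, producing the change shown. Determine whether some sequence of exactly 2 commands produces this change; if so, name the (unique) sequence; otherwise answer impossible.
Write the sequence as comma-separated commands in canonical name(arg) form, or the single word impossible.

straight(4), arc(right, 2)

key: running arc(right, 2) before straight(4) would end elsewhere — order is forced
initial: (1, -1) facing up
t=1 straight(4) ⇒ (1, 3) facing up
t=2 arc(right, 2) ⇒ (3, 5) facing right
no rival 2-sequence matches.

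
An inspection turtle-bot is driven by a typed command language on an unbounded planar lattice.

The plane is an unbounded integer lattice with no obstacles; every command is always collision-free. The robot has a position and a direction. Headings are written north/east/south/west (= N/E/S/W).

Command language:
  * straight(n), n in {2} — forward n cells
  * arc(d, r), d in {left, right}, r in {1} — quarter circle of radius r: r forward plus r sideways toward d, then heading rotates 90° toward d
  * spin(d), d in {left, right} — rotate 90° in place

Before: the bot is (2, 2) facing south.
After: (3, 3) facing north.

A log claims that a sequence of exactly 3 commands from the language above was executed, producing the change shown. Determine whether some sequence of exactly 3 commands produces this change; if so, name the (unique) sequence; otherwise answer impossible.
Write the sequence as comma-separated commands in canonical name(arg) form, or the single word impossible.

key: running straight(2) before arc(left, 1) would end elsewhere — order is forced
begin: (2, 2) facing south
t=1 arc(left, 1) ⇒ (3, 1) facing east
t=2 spin(left) ⇒ (3, 1) facing north
t=3 straight(2) ⇒ (3, 3) facing north
uniquely the one of 125 3-step routes that fits.

arc(left, 1), spin(left), straight(2)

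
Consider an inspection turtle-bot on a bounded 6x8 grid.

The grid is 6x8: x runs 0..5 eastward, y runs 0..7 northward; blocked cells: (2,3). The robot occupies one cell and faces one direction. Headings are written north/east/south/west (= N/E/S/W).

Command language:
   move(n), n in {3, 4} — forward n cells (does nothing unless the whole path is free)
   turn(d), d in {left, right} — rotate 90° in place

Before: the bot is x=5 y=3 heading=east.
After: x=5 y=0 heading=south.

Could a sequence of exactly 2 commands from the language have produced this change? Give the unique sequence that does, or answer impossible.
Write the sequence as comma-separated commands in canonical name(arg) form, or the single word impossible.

turn(right), move(3)

key: cell and facing (now S) both changed — the 2 commands mix motion and turning
begin: x=5 y=3 heading=east
[1] after turn(right): x=5 y=3 heading=south
[2] after move(3): x=5 y=0 heading=south
no rival 2-sequence matches.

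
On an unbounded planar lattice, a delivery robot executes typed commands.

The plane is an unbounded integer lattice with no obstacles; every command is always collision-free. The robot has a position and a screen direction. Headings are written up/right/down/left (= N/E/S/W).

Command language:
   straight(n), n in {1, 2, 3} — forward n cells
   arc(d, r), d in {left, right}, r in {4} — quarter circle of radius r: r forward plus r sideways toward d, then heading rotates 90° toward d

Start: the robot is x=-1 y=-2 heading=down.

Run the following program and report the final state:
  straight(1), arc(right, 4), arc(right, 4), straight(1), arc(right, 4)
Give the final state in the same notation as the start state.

x=-5 y=2 heading=right

from: x=-1 y=-2 heading=down
step 1 (straight(1)): x=-1 y=-3 heading=down
step 2 (arc(right, 4)): x=-5 y=-7 heading=left
step 3 (arc(right, 4)): x=-9 y=-3 heading=up
step 4 (straight(1)): x=-9 y=-2 heading=up
step 5 (arc(right, 4)): x=-5 y=2 heading=right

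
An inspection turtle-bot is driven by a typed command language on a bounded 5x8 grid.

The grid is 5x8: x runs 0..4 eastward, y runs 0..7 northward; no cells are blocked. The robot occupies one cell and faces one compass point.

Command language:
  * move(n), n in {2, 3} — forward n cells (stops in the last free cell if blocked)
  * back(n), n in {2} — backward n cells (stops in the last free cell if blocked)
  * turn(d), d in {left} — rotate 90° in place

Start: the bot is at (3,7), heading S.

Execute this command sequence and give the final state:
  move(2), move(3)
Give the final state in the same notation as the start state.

at (3,2), heading S

from: at (3,7), heading S
1. move(2) → at (3,5), heading S
2. move(3) → at (3,2), heading S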